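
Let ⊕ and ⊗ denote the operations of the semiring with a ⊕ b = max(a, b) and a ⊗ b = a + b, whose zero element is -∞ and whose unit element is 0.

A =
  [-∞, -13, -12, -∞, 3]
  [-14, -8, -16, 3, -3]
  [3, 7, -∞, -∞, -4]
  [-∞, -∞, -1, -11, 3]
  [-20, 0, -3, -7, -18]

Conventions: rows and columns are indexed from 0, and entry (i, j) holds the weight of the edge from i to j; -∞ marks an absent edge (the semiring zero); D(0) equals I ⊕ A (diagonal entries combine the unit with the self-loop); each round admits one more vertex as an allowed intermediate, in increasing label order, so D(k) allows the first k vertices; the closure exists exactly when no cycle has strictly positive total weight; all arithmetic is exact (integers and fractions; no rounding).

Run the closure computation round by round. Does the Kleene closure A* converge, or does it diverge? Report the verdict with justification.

D(0):
  [0, -13, -12, -∞, 3]
  [-14, 0, -16, 3, -3]
  [3, 7, 0, -∞, -4]
  [-∞, -∞, -1, 0, 3]
  [-20, 0, -3, -7, 0]
D(1):
  [0, -13, -12, -∞, 3]
  [-14, 0, -16, 3, -3]
  [3, 7, 0, -∞, 6]
  [-∞, -∞, -1, 0, 3]
  [-20, 0, -3, -7, 0]
D(2):
  [0, -13, -12, -10, 3]
  [-14, 0, -16, 3, -3]
  [3, 7, 0, 10, 6]
  [-∞, -∞, -1, 0, 3]
  [-14, 0, -3, 3, 0]
Detection: at round 3, diagonal entry (3, 3) turns strictly positive.
Key observation: the cycle 3->2->1->3 has total weight (-1) + 7 + 3, which is strictly positive.
Answer: DIVERGES — positive cycle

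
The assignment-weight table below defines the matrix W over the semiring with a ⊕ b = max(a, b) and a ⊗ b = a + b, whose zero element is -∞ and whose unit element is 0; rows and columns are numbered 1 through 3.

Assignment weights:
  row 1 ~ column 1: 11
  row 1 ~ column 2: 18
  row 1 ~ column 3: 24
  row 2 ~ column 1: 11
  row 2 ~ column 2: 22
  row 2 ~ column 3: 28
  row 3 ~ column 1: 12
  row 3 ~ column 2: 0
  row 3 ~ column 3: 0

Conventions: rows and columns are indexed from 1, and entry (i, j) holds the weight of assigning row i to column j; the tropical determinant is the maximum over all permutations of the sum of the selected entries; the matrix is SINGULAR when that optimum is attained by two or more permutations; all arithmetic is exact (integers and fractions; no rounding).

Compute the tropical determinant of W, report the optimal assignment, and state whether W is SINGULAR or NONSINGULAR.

σ = (1, 2, 3): 11 + 22 + 0 = 33
σ = (1, 3, 2): 11 + 28 + 0 = 39
σ = (2, 1, 3): 18 + 11 + 0 = 29
σ = (2, 3, 1): 18 + 28 + 12 = 58
σ = (3, 1, 2): 24 + 11 + 0 = 35
σ = (3, 2, 1): 24 + 22 + 12 = 58
Optimal value attained by: σ = (2, 3, 1).
Answer: det⊕(W) = 58; verdict: SINGULAR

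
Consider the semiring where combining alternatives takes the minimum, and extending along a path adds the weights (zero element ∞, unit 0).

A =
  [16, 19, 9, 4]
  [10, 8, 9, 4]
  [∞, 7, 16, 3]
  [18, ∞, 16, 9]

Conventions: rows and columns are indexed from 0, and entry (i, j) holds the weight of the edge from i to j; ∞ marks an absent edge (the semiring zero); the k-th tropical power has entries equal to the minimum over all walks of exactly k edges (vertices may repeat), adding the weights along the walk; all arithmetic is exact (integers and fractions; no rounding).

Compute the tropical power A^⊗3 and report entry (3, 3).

A^⊗2:
  [22, 16, 20, 12]
  [18, 16, 17, 12]
  [17, 15, 16, 11]
  [27, 23, 25, 18]
A^⊗3:
  [26, 24, 25, 20]
  [26, 24, 25, 20]
  [25, 23, 24, 19]
  [33, 31, 32, 27]
Key observation: the optimum is the walk 3->2->1->3, with weight 16 + 7 + 4 = 27.
Optimal value attained by: walk 3->2->1->3.
Answer: (A^⊗3)[3][3] = 27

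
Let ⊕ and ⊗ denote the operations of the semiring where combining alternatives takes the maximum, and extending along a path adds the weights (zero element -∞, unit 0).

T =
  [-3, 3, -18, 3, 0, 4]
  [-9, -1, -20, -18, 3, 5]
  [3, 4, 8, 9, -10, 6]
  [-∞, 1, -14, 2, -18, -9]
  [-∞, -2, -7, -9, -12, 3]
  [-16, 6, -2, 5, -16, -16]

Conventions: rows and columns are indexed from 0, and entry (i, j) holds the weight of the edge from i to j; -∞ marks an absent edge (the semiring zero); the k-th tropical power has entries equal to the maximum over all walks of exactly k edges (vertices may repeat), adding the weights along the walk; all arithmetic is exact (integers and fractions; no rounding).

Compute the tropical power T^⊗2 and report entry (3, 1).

T^⊗2:
  [-6, 10, 2, 9, 6, 8]
  [-10, 11, 3, 10, 2, 6]
  [11, 12, 16, 17, 7, 14]
  [-8, 3, -6, 4, 4, 6]
  [-4, 9, 1, 8, 1, 3]
  [1, 6, 6, 7, 9, 11]
Key observation: the optimum is the walk 3->3->1, with weight 2 + 1 = 3.
Optimal value attained by: walk 3->3->1.
Answer: (T^⊗2)[3][1] = 3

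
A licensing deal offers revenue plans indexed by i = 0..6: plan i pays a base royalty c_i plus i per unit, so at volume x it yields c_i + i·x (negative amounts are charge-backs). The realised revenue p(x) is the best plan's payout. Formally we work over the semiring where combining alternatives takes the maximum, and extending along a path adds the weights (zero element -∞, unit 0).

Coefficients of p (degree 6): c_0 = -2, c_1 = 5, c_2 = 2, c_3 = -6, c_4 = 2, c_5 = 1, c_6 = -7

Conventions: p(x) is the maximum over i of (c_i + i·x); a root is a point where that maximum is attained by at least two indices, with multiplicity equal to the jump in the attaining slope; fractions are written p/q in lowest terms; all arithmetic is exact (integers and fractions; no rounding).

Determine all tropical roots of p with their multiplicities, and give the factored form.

hull edge (i=0, c=-2) to (i=1, c=5): slope 7, span 1
hull edge (i=1, c=5) to (i=5, c=1): slope -1, span 4
hull edge (i=5, c=1) to (i=6, c=-7): slope -8, span 1
Factored form: p(x) = -7 ⊗ (x ⊕ (-7)) ⊗ (x ⊕ 1) ⊗ (x ⊕ 1) ⊗ (x ⊕ 1) ⊗ (x ⊕ 1) ⊗ (x ⊕ 8)
Answer: roots = -7 (mult 1), 1 (mult 4), 8 (mult 1)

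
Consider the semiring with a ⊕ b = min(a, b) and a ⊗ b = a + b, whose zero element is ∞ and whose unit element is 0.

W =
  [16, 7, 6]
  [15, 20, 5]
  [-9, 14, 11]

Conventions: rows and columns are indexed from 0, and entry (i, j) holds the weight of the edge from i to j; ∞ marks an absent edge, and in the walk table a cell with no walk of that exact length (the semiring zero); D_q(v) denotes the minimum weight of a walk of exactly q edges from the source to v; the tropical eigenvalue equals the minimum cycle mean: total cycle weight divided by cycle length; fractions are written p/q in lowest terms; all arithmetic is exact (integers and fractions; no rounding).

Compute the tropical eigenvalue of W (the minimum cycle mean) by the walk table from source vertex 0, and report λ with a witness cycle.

q=0: [0, ∞, ∞]
q=1: [16, 7, 6]
q=2: [-3, 20, 12]
q=3: [3, 4, 3]
Optimal cycle mean attained by: cycle 0->2->0, total 6 + (-9), length 2.
Answer: λ = -3/2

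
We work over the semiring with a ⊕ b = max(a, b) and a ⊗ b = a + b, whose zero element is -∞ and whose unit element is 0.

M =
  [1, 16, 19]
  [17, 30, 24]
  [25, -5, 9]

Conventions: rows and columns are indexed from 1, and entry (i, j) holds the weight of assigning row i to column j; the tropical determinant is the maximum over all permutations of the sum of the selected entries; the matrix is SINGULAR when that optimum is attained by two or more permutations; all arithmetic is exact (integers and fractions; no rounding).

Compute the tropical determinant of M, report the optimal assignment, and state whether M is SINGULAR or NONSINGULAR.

σ = (1, 2, 3): 1 + 30 + 9 = 40
σ = (1, 3, 2): 1 + 24 + (-5) = 20
σ = (2, 1, 3): 16 + 17 + 9 = 42
σ = (2, 3, 1): 16 + 24 + 25 = 65
σ = (3, 1, 2): 19 + 17 + (-5) = 31
σ = (3, 2, 1): 19 + 30 + 25 = 74
Optimal value attained by: σ = (3, 2, 1).
Answer: det⊕(M) = 74; verdict: NONSINGULAR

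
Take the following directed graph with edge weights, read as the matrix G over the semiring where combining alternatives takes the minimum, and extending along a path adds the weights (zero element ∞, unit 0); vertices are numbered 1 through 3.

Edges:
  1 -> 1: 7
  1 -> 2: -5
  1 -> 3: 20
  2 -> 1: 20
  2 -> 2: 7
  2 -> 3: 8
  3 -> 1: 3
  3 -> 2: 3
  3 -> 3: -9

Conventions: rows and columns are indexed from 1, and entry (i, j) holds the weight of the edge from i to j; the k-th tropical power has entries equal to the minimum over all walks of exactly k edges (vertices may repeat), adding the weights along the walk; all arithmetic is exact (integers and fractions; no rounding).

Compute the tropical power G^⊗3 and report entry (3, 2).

G^⊗2:
  [14, 2, 3]
  [11, 11, -1]
  [-6, -6, -18]
G^⊗3:
  [6, 6, -6]
  [2, 2, -10]
  [-15, -15, -27]
Key observation: the optimum is the walk 3->3->3->2, with weight (-9) + (-9) + 3 = -15.
Optimal value attained by: walk 3->3->3->2.
Answer: (G^⊗3)[3][2] = -15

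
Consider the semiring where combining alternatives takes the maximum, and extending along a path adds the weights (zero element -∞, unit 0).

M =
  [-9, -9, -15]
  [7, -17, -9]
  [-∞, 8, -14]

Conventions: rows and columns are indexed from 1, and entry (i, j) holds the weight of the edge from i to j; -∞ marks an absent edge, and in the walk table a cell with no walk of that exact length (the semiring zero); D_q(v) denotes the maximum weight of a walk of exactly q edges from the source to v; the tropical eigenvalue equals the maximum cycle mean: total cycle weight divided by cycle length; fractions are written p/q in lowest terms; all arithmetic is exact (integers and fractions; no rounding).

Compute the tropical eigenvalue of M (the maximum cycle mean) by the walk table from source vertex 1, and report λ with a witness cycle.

q=0: [0, -∞, -∞]
q=1: [-9, -9, -15]
q=2: [-2, -7, -18]
q=3: [0, -10, -16]
Optimal cycle mean attained by: cycle 1->3->2->1, total (-15) + 8 + 7, length 3.
Answer: λ = 0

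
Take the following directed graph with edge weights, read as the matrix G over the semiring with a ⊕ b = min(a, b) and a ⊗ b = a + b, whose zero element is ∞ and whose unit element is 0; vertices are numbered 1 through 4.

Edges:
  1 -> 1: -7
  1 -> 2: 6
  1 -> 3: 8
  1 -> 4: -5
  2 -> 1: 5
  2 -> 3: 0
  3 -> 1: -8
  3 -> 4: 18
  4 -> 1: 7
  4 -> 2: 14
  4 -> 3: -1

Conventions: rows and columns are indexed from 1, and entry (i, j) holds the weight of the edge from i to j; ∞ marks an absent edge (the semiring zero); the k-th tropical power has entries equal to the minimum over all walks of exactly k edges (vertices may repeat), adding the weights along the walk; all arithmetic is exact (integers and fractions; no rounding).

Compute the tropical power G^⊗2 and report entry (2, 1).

G^⊗2:
  [-14, -1, -6, -12]
  [-8, 11, 13, 0]
  [-15, -2, 0, -13]
  [-9, 13, 14, 2]
Key observation: the optimum is the walk 2->3->1, with weight 0 + (-8) = -8.
Optimal value attained by: walk 2->3->1.
Answer: (G^⊗2)[2][1] = -8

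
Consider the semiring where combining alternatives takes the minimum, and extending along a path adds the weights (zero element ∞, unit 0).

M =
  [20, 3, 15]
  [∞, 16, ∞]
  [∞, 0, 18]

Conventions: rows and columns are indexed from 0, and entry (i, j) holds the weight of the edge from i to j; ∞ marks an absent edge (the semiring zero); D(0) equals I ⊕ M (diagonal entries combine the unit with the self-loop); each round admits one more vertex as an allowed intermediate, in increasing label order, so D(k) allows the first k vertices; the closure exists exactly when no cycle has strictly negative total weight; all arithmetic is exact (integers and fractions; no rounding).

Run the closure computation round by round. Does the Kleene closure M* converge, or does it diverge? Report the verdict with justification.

D(0):
  [0, 3, 15]
  [∞, 0, ∞]
  [∞, 0, 0]
D(1):
  [0, 3, 15]
  [∞, 0, ∞]
  [∞, 0, 0]
D(2):
  [0, 3, 15]
  [∞, 0, ∞]
  [∞, 0, 0]
D(3):
  [0, 3, 15]
  [∞, 0, ∞]
  [∞, 0, 0]
Key observation: every diagonal entry stays at the unit through all rounds, so no improving cycle exists.
Answer: CONVERGES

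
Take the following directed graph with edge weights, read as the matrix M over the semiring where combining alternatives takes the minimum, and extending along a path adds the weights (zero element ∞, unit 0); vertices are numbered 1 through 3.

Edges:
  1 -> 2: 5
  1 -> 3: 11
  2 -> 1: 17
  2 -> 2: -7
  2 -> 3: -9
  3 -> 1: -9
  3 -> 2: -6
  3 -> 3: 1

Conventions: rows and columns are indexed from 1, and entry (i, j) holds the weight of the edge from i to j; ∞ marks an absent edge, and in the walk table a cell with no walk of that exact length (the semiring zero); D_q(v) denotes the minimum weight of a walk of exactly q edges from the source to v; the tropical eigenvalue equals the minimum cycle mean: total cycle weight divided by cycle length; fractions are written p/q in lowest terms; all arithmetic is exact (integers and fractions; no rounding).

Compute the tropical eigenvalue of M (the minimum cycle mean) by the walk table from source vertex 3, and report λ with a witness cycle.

q=0: [∞, ∞, 0]
q=1: [-9, -6, 1]
q=2: [-8, -13, -15]
q=3: [-24, -21, -22]
Optimal cycle mean attained by: cycle 2->3->2, total (-9) + (-6), length 2.
Answer: λ = -15/2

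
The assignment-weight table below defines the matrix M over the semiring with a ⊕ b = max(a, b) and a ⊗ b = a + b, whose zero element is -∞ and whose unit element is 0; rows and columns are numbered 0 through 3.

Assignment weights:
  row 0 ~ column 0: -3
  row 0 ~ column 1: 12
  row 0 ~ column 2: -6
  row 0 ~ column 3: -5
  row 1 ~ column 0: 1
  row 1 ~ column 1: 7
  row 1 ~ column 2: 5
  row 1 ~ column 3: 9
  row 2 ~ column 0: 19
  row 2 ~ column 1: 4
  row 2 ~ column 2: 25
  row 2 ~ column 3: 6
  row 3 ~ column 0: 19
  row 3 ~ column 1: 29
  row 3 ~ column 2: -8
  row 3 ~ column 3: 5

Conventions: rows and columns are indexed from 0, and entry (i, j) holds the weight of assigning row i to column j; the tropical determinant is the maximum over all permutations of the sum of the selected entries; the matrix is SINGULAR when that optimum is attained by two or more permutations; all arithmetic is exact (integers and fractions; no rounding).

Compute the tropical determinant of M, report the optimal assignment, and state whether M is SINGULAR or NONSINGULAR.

σ = (0, 1, 2, 3): (-3) + 7 + 25 + 5 = 34
σ = (0, 1, 3, 2): (-3) + 7 + 6 + (-8) = 2
σ = (0, 2, 1, 3): (-3) + 5 + 4 + 5 = 11
σ = (0, 2, 3, 1): (-3) + 5 + 6 + 29 = 37
σ = (0, 3, 1, 2): (-3) + 9 + 4 + (-8) = 2
σ = (0, 3, 2, 1): (-3) + 9 + 25 + 29 = 60
σ = (1, 0, 2, 3): 12 + 1 + 25 + 5 = 43
σ = (1, 0, 3, 2): 12 + 1 + 6 + (-8) = 11
σ = (1, 2, 0, 3): 12 + 5 + 19 + 5 = 41
σ = (1, 2, 3, 0): 12 + 5 + 6 + 19 = 42
σ = (1, 3, 0, 2): 12 + 9 + 19 + (-8) = 32
σ = (1, 3, 2, 0): 12 + 9 + 25 + 19 = 65
σ = (2, 0, 1, 3): (-6) + 1 + 4 + 5 = 4
σ = (2, 0, 3, 1): (-6) + 1 + 6 + 29 = 30
σ = (2, 1, 0, 3): (-6) + 7 + 19 + 5 = 25
σ = (2, 1, 3, 0): (-6) + 7 + 6 + 19 = 26
σ = (2, 3, 0, 1): (-6) + 9 + 19 + 29 = 51
σ = (2, 3, 1, 0): (-6) + 9 + 4 + 19 = 26
σ = (3, 0, 1, 2): (-5) + 1 + 4 + (-8) = -8
σ = (3, 0, 2, 1): (-5) + 1 + 25 + 29 = 50
σ = (3, 1, 0, 2): (-5) + 7 + 19 + (-8) = 13
σ = (3, 1, 2, 0): (-5) + 7 + 25 + 19 = 46
σ = (3, 2, 0, 1): (-5) + 5 + 19 + 29 = 48
σ = (3, 2, 1, 0): (-5) + 5 + 4 + 19 = 23
Optimal value attained by: σ = (1, 3, 2, 0).
Answer: det⊕(M) = 65; verdict: NONSINGULAR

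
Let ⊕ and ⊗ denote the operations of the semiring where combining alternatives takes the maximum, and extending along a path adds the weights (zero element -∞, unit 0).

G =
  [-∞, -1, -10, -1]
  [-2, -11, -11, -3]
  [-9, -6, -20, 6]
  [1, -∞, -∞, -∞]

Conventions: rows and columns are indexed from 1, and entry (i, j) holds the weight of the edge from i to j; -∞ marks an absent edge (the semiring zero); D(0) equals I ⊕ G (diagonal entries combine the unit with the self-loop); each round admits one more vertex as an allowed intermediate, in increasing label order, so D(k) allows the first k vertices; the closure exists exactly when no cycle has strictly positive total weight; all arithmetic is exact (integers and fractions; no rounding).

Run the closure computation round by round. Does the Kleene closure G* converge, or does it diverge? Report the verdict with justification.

D(0):
  [0, -1, -10, -1]
  [-2, 0, -11, -3]
  [-9, -6, 0, 6]
  [1, -∞, -∞, 0]
D(1):
  [0, -1, -10, -1]
  [-2, 0, -11, -3]
  [-9, -6, 0, 6]
  [1, 0, -9, 0]
D(2):
  [0, -1, -10, -1]
  [-2, 0, -11, -3]
  [-8, -6, 0, 6]
  [1, 0, -9, 0]
D(3):
  [0, -1, -10, -1]
  [-2, 0, -11, -3]
  [-8, -6, 0, 6]
  [1, 0, -9, 0]
D(4):
  [0, -1, -10, -1]
  [-2, 0, -11, -3]
  [7, 6, 0, 6]
  [1, 0, -9, 0]
Key observation: every diagonal entry stays at the unit through all rounds, so no improving cycle exists.
Answer: CONVERGES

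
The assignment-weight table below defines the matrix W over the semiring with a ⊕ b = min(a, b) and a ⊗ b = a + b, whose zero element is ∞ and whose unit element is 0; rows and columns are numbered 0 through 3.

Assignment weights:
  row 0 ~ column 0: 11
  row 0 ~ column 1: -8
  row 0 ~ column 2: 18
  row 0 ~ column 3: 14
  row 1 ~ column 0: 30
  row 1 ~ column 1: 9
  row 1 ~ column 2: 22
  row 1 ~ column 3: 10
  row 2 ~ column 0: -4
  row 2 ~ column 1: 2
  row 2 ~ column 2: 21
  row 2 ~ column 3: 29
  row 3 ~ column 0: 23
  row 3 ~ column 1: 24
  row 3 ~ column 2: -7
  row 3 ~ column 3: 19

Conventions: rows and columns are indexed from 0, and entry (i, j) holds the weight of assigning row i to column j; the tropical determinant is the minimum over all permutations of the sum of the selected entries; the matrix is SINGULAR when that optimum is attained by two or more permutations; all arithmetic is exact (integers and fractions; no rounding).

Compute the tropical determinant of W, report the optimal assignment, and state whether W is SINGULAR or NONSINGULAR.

σ = (0, 1, 2, 3): 11 + 9 + 21 + 19 = 60
σ = (0, 1, 3, 2): 11 + 9 + 29 + (-7) = 42
σ = (0, 2, 1, 3): 11 + 22 + 2 + 19 = 54
σ = (0, 2, 3, 1): 11 + 22 + 29 + 24 = 86
σ = (0, 3, 1, 2): 11 + 10 + 2 + (-7) = 16
σ = (0, 3, 2, 1): 11 + 10 + 21 + 24 = 66
σ = (1, 0, 2, 3): (-8) + 30 + 21 + 19 = 62
σ = (1, 0, 3, 2): (-8) + 30 + 29 + (-7) = 44
σ = (1, 2, 0, 3): (-8) + 22 + (-4) + 19 = 29
σ = (1, 2, 3, 0): (-8) + 22 + 29 + 23 = 66
σ = (1, 3, 0, 2): (-8) + 10 + (-4) + (-7) = -9
σ = (1, 3, 2, 0): (-8) + 10 + 21 + 23 = 46
σ = (2, 0, 1, 3): 18 + 30 + 2 + 19 = 69
σ = (2, 0, 3, 1): 18 + 30 + 29 + 24 = 101
σ = (2, 1, 0, 3): 18 + 9 + (-4) + 19 = 42
σ = (2, 1, 3, 0): 18 + 9 + 29 + 23 = 79
σ = (2, 3, 0, 1): 18 + 10 + (-4) + 24 = 48
σ = (2, 3, 1, 0): 18 + 10 + 2 + 23 = 53
σ = (3, 0, 1, 2): 14 + 30 + 2 + (-7) = 39
σ = (3, 0, 2, 1): 14 + 30 + 21 + 24 = 89
σ = (3, 1, 0, 2): 14 + 9 + (-4) + (-7) = 12
σ = (3, 1, 2, 0): 14 + 9 + 21 + 23 = 67
σ = (3, 2, 0, 1): 14 + 22 + (-4) + 24 = 56
σ = (3, 2, 1, 0): 14 + 22 + 2 + 23 = 61
Optimal value attained by: σ = (1, 3, 0, 2).
Answer: det⊕(W) = -9; verdict: NONSINGULAR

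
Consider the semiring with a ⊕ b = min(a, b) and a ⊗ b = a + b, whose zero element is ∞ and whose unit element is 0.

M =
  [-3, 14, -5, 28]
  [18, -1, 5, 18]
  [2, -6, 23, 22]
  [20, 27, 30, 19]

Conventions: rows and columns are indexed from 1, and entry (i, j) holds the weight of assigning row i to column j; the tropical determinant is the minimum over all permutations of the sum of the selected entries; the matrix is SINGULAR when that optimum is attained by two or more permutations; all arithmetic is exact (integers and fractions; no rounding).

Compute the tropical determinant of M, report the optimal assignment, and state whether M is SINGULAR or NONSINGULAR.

σ = (1, 2, 3, 4): (-3) + (-1) + 23 + 19 = 38
σ = (1, 2, 4, 3): (-3) + (-1) + 22 + 30 = 48
σ = (1, 3, 2, 4): (-3) + 5 + (-6) + 19 = 15
σ = (1, 3, 4, 2): (-3) + 5 + 22 + 27 = 51
σ = (1, 4, 2, 3): (-3) + 18 + (-6) + 30 = 39
σ = (1, 4, 3, 2): (-3) + 18 + 23 + 27 = 65
σ = (2, 1, 3, 4): 14 + 18 + 23 + 19 = 74
σ = (2, 1, 4, 3): 14 + 18 + 22 + 30 = 84
σ = (2, 3, 1, 4): 14 + 5 + 2 + 19 = 40
σ = (2, 3, 4, 1): 14 + 5 + 22 + 20 = 61
σ = (2, 4, 1, 3): 14 + 18 + 2 + 30 = 64
σ = (2, 4, 3, 1): 14 + 18 + 23 + 20 = 75
σ = (3, 1, 2, 4): (-5) + 18 + (-6) + 19 = 26
σ = (3, 1, 4, 2): (-5) + 18 + 22 + 27 = 62
σ = (3, 2, 1, 4): (-5) + (-1) + 2 + 19 = 15
σ = (3, 2, 4, 1): (-5) + (-1) + 22 + 20 = 36
σ = (3, 4, 1, 2): (-5) + 18 + 2 + 27 = 42
σ = (3, 4, 2, 1): (-5) + 18 + (-6) + 20 = 27
σ = (4, 1, 2, 3): 28 + 18 + (-6) + 30 = 70
σ = (4, 1, 3, 2): 28 + 18 + 23 + 27 = 96
σ = (4, 2, 1, 3): 28 + (-1) + 2 + 30 = 59
σ = (4, 2, 3, 1): 28 + (-1) + 23 + 20 = 70
σ = (4, 3, 1, 2): 28 + 5 + 2 + 27 = 62
σ = (4, 3, 2, 1): 28 + 5 + (-6) + 20 = 47
Optimal value attained by: σ = (1, 3, 2, 4).
Answer: det⊕(M) = 15; verdict: SINGULAR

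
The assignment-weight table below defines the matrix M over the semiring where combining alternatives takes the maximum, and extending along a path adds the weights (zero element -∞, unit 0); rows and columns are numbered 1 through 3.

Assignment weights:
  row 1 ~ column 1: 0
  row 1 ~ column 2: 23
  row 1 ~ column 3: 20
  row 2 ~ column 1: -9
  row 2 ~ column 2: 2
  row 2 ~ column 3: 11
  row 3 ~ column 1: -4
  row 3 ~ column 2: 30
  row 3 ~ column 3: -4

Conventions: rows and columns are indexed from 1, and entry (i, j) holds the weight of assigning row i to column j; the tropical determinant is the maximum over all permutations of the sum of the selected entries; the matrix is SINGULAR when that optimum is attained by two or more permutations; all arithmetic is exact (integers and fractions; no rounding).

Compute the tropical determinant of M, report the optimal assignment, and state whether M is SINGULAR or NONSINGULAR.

σ = (1, 2, 3): 0 + 2 + (-4) = -2
σ = (1, 3, 2): 0 + 11 + 30 = 41
σ = (2, 1, 3): 23 + (-9) + (-4) = 10
σ = (2, 3, 1): 23 + 11 + (-4) = 30
σ = (3, 1, 2): 20 + (-9) + 30 = 41
σ = (3, 2, 1): 20 + 2 + (-4) = 18
Optimal value attained by: σ = (1, 3, 2).
Answer: det⊕(M) = 41; verdict: SINGULAR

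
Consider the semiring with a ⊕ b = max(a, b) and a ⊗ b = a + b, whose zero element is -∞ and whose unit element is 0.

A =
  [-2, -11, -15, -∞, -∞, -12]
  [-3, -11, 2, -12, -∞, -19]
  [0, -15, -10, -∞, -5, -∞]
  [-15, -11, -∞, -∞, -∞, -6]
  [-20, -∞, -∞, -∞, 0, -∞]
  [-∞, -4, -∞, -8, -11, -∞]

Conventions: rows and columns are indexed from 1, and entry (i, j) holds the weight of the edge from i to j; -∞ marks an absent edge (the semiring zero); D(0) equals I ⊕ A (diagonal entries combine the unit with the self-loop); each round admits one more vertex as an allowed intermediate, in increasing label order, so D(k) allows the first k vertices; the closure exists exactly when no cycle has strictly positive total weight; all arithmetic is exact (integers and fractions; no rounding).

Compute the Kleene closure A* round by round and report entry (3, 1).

D(0):
  [0, -11, -15, -∞, -∞, -12]
  [-3, 0, 2, -12, -∞, -19]
  [0, -15, 0, -∞, -5, -∞]
  [-15, -11, -∞, 0, -∞, -6]
  [-20, -∞, -∞, -∞, 0, -∞]
  [-∞, -4, -∞, -8, -11, 0]
D(1):
  [0, -11, -15, -∞, -∞, -12]
  [-3, 0, 2, -12, -∞, -15]
  [0, -11, 0, -∞, -5, -12]
  [-15, -11, -30, 0, -∞, -6]
  [-20, -31, -35, -∞, 0, -32]
  [-∞, -4, -∞, -8, -11, 0]
D(2):
  [0, -11, -9, -23, -∞, -12]
  [-3, 0, 2, -12, -∞, -15]
  [0, -11, 0, -23, -5, -12]
  [-14, -11, -9, 0, -∞, -6]
  [-20, -31, -29, -43, 0, -32]
  [-7, -4, -2, -8, -11, 0]
D(3):
  [0, -11, -9, -23, -14, -12]
  [2, 0, 2, -12, -3, -10]
  [0, -11, 0, -23, -5, -12]
  [-9, -11, -9, 0, -14, -6]
  [-20, -31, -29, -43, 0, -32]
  [-2, -4, -2, -8, -7, 0]
D(4):
  [0, -11, -9, -23, -14, -12]
  [2, 0, 2, -12, -3, -10]
  [0, -11, 0, -23, -5, -12]
  [-9, -11, -9, 0, -14, -6]
  [-20, -31, -29, -43, 0, -32]
  [-2, -4, -2, -8, -7, 0]
D(5):
  [0, -11, -9, -23, -14, -12]
  [2, 0, 2, -12, -3, -10]
  [0, -11, 0, -23, -5, -12]
  [-9, -11, -9, 0, -14, -6]
  [-20, -31, -29, -43, 0, -32]
  [-2, -4, -2, -8, -7, 0]
D(6):
  [0, -11, -9, -20, -14, -12]
  [2, 0, 2, -12, -3, -10]
  [0, -11, 0, -20, -5, -12]
  [-8, -10, -8, 0, -13, -6]
  [-20, -31, -29, -40, 0, -32]
  [-2, -4, -2, -8, -7, 0]
Answer: A*[3][1] = 0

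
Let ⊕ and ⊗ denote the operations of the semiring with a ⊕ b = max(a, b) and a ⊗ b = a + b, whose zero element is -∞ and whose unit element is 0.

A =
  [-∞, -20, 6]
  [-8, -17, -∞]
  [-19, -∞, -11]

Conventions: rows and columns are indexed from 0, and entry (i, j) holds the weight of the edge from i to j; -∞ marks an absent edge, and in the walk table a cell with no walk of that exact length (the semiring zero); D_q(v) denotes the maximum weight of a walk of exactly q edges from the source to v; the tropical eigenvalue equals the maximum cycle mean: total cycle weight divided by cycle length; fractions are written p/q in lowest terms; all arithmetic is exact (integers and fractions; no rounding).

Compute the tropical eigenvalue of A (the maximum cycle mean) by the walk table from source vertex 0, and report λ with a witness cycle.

q=0: [0, -∞, -∞]
q=1: [-∞, -20, 6]
q=2: [-13, -37, -5]
q=3: [-24, -33, -7]
Optimal cycle mean attained by: cycle 0->2->0, total 6 + (-19), length 2.
Answer: λ = -13/2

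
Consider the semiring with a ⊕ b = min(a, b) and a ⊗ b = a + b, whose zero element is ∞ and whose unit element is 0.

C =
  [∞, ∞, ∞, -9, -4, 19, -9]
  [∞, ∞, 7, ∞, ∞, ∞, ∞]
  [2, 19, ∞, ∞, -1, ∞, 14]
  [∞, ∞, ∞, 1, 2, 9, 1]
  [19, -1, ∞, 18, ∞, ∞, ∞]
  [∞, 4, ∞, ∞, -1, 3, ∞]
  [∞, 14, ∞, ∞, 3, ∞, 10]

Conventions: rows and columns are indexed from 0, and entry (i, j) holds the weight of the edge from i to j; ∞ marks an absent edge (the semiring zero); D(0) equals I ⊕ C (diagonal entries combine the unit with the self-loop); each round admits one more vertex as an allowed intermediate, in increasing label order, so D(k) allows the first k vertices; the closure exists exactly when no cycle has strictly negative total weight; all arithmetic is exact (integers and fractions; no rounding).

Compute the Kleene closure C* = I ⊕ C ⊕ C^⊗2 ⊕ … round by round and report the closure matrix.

D(0):
  [0, ∞, ∞, -9, -4, 19, -9]
  [∞, 0, 7, ∞, ∞, ∞, ∞]
  [2, 19, 0, ∞, -1, ∞, 14]
  [∞, ∞, ∞, 0, 2, 9, 1]
  [19, -1, ∞, 18, 0, ∞, ∞]
  [∞, 4, ∞, ∞, -1, 0, ∞]
  [∞, 14, ∞, ∞, 3, ∞, 0]
D(1):
  [0, ∞, ∞, -9, -4, 19, -9]
  [∞, 0, 7, ∞, ∞, ∞, ∞]
  [2, 19, 0, -7, -2, 21, -7]
  [∞, ∞, ∞, 0, 2, 9, 1]
  [19, -1, ∞, 10, 0, 38, 10]
  [∞, 4, ∞, ∞, -1, 0, ∞]
  [∞, 14, ∞, ∞, 3, ∞, 0]
D(2):
  [0, ∞, ∞, -9, -4, 19, -9]
  [∞, 0, 7, ∞, ∞, ∞, ∞]
  [2, 19, 0, -7, -2, 21, -7]
  [∞, ∞, ∞, 0, 2, 9, 1]
  [19, -1, 6, 10, 0, 38, 10]
  [∞, 4, 11, ∞, -1, 0, ∞]
  [∞, 14, 21, ∞, 3, ∞, 0]
D(3):
  [0, ∞, ∞, -9, -4, 19, -9]
  [9, 0, 7, 0, 5, 28, 0]
  [2, 19, 0, -7, -2, 21, -7]
  [∞, ∞, ∞, 0, 2, 9, 1]
  [8, -1, 6, -1, 0, 27, -1]
  [13, 4, 11, 4, -1, 0, 4]
  [23, 14, 21, 14, 3, 42, 0]
D(4):
  [0, ∞, ∞, -9, -7, 0, -9]
  [9, 0, 7, 0, 2, 9, 0]
  [2, 19, 0, -7, -5, 2, -7]
  [∞, ∞, ∞, 0, 2, 9, 1]
  [8, -1, 6, -1, 0, 8, -1]
  [13, 4, 11, 4, -1, 0, 4]
  [23, 14, 21, 14, 3, 23, 0]
D(5):
  [0, -8, -1, -9, -7, 0, -9]
  [9, 0, 7, 0, 2, 9, 0]
  [2, -6, 0, -7, -5, 2, -7]
  [10, 1, 8, 0, 2, 9, 1]
  [8, -1, 6, -1, 0, 8, -1]
  [7, -2, 5, -2, -1, 0, -2]
  [11, 2, 9, 2, 3, 11, 0]
D(6):
  [0, -8, -1, -9, -7, 0, -9]
  [9, 0, 7, 0, 2, 9, 0]
  [2, -6, 0, -7, -5, 2, -7]
  [10, 1, 8, 0, 2, 9, 1]
  [8, -1, 6, -1, 0, 8, -1]
  [7, -2, 5, -2, -1, 0, -2]
  [11, 2, 9, 2, 3, 11, 0]
D(7):
  [0, -8, -1, -9, -7, 0, -9]
  [9, 0, 7, 0, 2, 9, 0]
  [2, -6, 0, -7, -5, 2, -7]
  [10, 1, 8, 0, 2, 9, 1]
  [8, -1, 6, -1, 0, 8, -1]
  [7, -2, 5, -2, -1, 0, -2]
  [11, 2, 9, 2, 3, 11, 0]
Answer: C* = [[0, -8, -1, -9, -7, 0, -9], [9, 0, 7, 0, 2, 9, 0], [2, -6, 0, -7, -5, 2, -7], [10, 1, 8, 0, 2, 9, 1], [8, -1, 6, -1, 0, 8, -1], [7, -2, 5, -2, -1, 0, -2], [11, 2, 9, 2, 3, 11, 0]]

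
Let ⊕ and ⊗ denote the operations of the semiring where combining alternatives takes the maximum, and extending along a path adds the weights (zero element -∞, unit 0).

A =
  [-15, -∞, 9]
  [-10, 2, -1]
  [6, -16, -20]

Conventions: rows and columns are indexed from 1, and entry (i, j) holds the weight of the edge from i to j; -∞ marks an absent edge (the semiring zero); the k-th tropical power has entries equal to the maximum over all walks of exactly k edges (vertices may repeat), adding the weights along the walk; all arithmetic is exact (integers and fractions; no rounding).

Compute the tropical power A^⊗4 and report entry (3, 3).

A^⊗2:
  [15, -7, -6]
  [5, 4, 1]
  [-9, -14, 15]
A^⊗3:
  [0, -5, 24]
  [7, 6, 14]
  [21, -1, 0]
A^⊗4:
  [30, 8, 9]
  [20, 8, 16]
  [6, 1, 30]
Key observation: the optimum is the walk 3->1->3->1->3, with weight 6 + 9 + 6 + 9 = 30.
Optimal value attained by: walk 3->1->3->1->3.
Answer: (A^⊗4)[3][3] = 30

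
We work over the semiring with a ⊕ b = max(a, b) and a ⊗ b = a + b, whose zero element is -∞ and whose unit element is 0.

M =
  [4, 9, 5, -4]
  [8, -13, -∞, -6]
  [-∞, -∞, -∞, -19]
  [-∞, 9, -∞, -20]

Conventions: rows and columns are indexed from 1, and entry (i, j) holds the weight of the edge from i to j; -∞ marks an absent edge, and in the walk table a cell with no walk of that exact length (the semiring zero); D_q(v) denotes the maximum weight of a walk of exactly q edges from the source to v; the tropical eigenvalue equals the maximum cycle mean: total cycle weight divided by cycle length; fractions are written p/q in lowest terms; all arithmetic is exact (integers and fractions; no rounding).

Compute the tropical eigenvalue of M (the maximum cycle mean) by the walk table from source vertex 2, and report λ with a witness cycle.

q=0: [-∞, 0, -∞, -∞]
q=1: [8, -13, -∞, -6]
q=2: [12, 17, 13, 4]
q=3: [25, 21, 17, 11]
q=4: [29, 34, 30, 21]
Optimal cycle mean attained by: cycle 1->2->1, total 9 + 8, length 2.
Answer: λ = 17/2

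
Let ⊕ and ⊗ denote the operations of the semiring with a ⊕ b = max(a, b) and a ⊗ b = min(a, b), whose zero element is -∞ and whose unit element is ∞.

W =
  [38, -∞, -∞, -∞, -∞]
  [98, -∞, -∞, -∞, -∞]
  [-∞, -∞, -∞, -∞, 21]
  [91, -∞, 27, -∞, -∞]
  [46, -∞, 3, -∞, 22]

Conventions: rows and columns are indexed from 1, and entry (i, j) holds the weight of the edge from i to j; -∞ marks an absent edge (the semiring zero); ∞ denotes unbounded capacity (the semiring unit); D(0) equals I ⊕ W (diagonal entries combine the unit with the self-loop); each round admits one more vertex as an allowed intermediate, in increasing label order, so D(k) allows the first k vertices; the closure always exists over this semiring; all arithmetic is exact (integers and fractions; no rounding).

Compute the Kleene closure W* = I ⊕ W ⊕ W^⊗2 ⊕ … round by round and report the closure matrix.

D(0):
  [∞, -∞, -∞, -∞, -∞]
  [98, ∞, -∞, -∞, -∞]
  [-∞, -∞, ∞, -∞, 21]
  [91, -∞, 27, ∞, -∞]
  [46, -∞, 3, -∞, ∞]
D(1):
  [∞, -∞, -∞, -∞, -∞]
  [98, ∞, -∞, -∞, -∞]
  [-∞, -∞, ∞, -∞, 21]
  [91, -∞, 27, ∞, -∞]
  [46, -∞, 3, -∞, ∞]
D(2):
  [∞, -∞, -∞, -∞, -∞]
  [98, ∞, -∞, -∞, -∞]
  [-∞, -∞, ∞, -∞, 21]
  [91, -∞, 27, ∞, -∞]
  [46, -∞, 3, -∞, ∞]
D(3):
  [∞, -∞, -∞, -∞, -∞]
  [98, ∞, -∞, -∞, -∞]
  [-∞, -∞, ∞, -∞, 21]
  [91, -∞, 27, ∞, 21]
  [46, -∞, 3, -∞, ∞]
D(4):
  [∞, -∞, -∞, -∞, -∞]
  [98, ∞, -∞, -∞, -∞]
  [-∞, -∞, ∞, -∞, 21]
  [91, -∞, 27, ∞, 21]
  [46, -∞, 3, -∞, ∞]
D(5):
  [∞, -∞, -∞, -∞, -∞]
  [98, ∞, -∞, -∞, -∞]
  [21, -∞, ∞, -∞, 21]
  [91, -∞, 27, ∞, 21]
  [46, -∞, 3, -∞, ∞]
Answer: W* = [[∞, -∞, -∞, -∞, -∞], [98, ∞, -∞, -∞, -∞], [21, -∞, ∞, -∞, 21], [91, -∞, 27, ∞, 21], [46, -∞, 3, -∞, ∞]]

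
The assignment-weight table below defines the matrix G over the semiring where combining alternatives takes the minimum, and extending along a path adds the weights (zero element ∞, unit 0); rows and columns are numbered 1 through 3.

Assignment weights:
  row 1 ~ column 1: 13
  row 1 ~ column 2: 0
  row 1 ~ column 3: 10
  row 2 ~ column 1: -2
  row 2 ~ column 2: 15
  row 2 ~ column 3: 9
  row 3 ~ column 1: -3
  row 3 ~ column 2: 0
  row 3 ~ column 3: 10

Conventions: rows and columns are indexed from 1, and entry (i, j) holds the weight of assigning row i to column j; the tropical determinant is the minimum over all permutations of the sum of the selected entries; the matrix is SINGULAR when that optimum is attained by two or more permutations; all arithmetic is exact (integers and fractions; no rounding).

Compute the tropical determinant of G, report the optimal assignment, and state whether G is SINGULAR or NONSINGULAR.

σ = (1, 2, 3): 13 + 15 + 10 = 38
σ = (1, 3, 2): 13 + 9 + 0 = 22
σ = (2, 1, 3): 0 + (-2) + 10 = 8
σ = (2, 3, 1): 0 + 9 + (-3) = 6
σ = (3, 1, 2): 10 + (-2) + 0 = 8
σ = (3, 2, 1): 10 + 15 + (-3) = 22
Optimal value attained by: σ = (2, 3, 1).
Answer: det⊕(G) = 6; verdict: NONSINGULAR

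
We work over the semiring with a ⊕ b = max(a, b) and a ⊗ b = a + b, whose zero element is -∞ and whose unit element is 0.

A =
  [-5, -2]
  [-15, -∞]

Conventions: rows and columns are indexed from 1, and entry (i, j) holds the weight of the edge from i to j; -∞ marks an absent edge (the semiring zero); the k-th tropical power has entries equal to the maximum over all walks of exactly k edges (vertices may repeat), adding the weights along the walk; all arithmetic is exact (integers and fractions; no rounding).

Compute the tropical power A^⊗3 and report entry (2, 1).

A^⊗2:
  [-10, -7]
  [-20, -17]
A^⊗3:
  [-15, -12]
  [-25, -22]
Key observation: the optimum is the walk 2->1->1->1, with weight (-15) + (-5) + (-5) = -25.
Optimal value attained by: walk 2->1->1->1.
Answer: (A^⊗3)[2][1] = -25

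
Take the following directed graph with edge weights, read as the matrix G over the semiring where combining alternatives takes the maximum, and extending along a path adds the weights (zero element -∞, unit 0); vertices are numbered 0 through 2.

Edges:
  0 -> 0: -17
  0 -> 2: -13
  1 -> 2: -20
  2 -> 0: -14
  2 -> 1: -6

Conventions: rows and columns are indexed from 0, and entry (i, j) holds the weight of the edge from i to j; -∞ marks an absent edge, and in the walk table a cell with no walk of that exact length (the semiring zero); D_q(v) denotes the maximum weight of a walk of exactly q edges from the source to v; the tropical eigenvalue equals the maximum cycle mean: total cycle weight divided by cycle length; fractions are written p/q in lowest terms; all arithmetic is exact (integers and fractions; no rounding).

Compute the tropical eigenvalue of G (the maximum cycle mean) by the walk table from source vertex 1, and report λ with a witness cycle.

q=0: [-∞, 0, -∞]
q=1: [-∞, -∞, -20]
q=2: [-34, -26, -∞]
q=3: [-51, -∞, -46]
Optimal cycle mean attained by: cycle 1->2->1, total (-20) + (-6), length 2.
Answer: λ = -13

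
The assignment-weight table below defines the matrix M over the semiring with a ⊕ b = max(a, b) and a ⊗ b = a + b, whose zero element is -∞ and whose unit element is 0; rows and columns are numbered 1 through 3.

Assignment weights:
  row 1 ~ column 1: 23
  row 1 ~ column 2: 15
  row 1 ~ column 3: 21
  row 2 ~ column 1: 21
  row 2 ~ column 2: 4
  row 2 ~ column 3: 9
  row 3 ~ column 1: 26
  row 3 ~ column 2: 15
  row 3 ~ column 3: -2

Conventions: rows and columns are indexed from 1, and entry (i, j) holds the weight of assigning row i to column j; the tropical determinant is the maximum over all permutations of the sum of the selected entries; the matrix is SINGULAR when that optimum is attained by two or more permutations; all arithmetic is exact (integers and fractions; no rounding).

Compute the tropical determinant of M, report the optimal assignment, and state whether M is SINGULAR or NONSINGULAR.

σ = (1, 2, 3): 23 + 4 + (-2) = 25
σ = (1, 3, 2): 23 + 9 + 15 = 47
σ = (2, 1, 3): 15 + 21 + (-2) = 34
σ = (2, 3, 1): 15 + 9 + 26 = 50
σ = (3, 1, 2): 21 + 21 + 15 = 57
σ = (3, 2, 1): 21 + 4 + 26 = 51
Optimal value attained by: σ = (3, 1, 2).
Answer: det⊕(M) = 57; verdict: NONSINGULAR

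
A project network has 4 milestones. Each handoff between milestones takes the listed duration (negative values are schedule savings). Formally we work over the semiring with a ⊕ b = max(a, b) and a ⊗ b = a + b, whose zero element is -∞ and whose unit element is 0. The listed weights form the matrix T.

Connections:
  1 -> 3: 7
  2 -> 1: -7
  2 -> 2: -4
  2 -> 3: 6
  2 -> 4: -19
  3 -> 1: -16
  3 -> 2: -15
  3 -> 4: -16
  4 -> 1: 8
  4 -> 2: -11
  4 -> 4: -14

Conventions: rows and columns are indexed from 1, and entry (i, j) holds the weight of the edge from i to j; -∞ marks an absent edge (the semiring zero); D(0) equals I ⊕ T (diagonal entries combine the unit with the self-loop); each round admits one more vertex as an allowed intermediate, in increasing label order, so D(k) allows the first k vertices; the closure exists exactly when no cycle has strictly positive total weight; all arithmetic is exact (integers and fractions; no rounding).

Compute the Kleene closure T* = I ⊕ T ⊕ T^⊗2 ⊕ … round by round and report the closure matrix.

D(0):
  [0, -∞, 7, -∞]
  [-7, 0, 6, -19]
  [-16, -15, 0, -16]
  [8, -11, -∞, 0]
D(1):
  [0, -∞, 7, -∞]
  [-7, 0, 6, -19]
  [-16, -15, 0, -16]
  [8, -11, 15, 0]
D(2):
  [0, -∞, 7, -∞]
  [-7, 0, 6, -19]
  [-16, -15, 0, -16]
  [8, -11, 15, 0]
D(3):
  [0, -8, 7, -9]
  [-7, 0, 6, -10]
  [-16, -15, 0, -16]
  [8, 0, 15, 0]
D(4):
  [0, -8, 7, -9]
  [-2, 0, 6, -10]
  [-8, -15, 0, -16]
  [8, 0, 15, 0]
Answer: T* = [[0, -8, 7, -9], [-2, 0, 6, -10], [-8, -15, 0, -16], [8, 0, 15, 0]]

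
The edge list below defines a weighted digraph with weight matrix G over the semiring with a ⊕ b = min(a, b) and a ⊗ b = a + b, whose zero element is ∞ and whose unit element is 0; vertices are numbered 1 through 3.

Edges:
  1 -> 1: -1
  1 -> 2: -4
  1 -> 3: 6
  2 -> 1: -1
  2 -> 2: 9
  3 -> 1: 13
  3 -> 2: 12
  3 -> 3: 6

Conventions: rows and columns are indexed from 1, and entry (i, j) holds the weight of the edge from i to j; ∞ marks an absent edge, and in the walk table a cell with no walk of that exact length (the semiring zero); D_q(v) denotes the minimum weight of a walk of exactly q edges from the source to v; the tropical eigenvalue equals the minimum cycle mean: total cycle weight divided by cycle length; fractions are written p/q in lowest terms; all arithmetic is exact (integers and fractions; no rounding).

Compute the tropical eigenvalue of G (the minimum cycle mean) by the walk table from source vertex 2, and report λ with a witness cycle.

q=0: [∞, 0, ∞]
q=1: [-1, 9, ∞]
q=2: [-2, -5, 5]
q=3: [-6, -6, 4]
Optimal cycle mean attained by: cycle 1->2->1, total (-4) + (-1), length 2.
Answer: λ = -5/2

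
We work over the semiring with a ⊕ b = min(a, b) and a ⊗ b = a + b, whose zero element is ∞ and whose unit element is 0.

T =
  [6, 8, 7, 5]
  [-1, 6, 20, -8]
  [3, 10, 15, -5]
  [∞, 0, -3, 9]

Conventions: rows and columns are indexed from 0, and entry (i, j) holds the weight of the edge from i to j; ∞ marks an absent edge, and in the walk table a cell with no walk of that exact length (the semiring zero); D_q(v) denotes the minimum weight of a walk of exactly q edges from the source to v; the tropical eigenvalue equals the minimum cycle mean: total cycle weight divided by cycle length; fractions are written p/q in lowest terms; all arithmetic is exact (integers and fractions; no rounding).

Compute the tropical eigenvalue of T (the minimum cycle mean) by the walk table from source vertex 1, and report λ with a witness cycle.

q=0: [∞, 0, ∞, ∞]
q=1: [-1, 6, 20, -8]
q=2: [5, -8, -11, -2]
q=3: [-9, -2, -5, -16]
q=4: [-3, -16, -19, -10]
Optimal cycle mean attained by: cycle 1->3->1, total (-8) + 0, length 2.
Answer: λ = -4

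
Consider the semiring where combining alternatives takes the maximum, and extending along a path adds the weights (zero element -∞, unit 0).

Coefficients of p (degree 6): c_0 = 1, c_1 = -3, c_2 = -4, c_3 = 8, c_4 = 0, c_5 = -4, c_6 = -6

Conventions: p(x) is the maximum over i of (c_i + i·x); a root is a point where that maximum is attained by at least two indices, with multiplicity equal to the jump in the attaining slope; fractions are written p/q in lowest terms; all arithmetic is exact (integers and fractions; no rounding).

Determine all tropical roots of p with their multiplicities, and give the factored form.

hull edge (i=0, c=1) to (i=3, c=8): slope 7/3, span 3
hull edge (i=3, c=8) to (i=6, c=-6): slope -14/3, span 3
Factored form: p(x) = -6 ⊗ (x ⊕ (-7/3)) ⊗ (x ⊕ (-7/3)) ⊗ (x ⊕ (-7/3)) ⊗ (x ⊕ 14/3) ⊗ (x ⊕ 14/3) ⊗ (x ⊕ 14/3)
Answer: roots = -7/3 (mult 3), 14/3 (mult 3)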